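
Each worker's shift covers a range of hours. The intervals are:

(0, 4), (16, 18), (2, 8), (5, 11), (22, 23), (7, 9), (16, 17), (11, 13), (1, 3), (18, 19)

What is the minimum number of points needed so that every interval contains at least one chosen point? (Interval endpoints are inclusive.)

By right end: [1,3]  [0,4]  [2,8]  [7,9]  [5,11]  [11,13]  [16,17]  [16,18]  [18,19]  [22,23]
[1,3] uncovered → point at 3; [7,9] uncovered → point at 9; [11,13] uncovered → point at 13; [16,17] uncovered → point at 17; [18,19] uncovered → point at 19; [22,23] uncovered → point at 23.
Points: 3, 9, 13, 17, 19, 23 (6 total).

6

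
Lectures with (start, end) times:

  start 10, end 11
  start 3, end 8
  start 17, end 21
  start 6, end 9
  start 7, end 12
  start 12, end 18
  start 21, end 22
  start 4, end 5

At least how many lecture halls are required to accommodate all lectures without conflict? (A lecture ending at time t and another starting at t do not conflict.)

3

Count concurrent intervals with a sweep; the peak is the room count.
starts: [3, 4, 6, 7, 10, 12, 17, 21]
ends:   [5, 8, 9, 11, 12, 18, 21, 22]
s3→1 s4→2 e5→1 s6→2 s7→3  — peak 3.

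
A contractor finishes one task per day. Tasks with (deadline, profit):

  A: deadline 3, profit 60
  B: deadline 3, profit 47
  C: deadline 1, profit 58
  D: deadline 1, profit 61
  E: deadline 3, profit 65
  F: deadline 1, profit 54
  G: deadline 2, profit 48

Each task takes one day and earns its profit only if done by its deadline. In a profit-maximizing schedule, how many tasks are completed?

Take jobs in profit order; each goes to the latest open slot no later than its deadline.
Profit order: E=65 D=61 A=60 C=58 F=54 G=48 B=47
Assign: E→slot 3, D→slot 1, A→slot 2, C skipped, F skipped, G skipped, B skipped.
Slots: [1:D] [2:A] [3:E]
3 of 7 scheduled.

3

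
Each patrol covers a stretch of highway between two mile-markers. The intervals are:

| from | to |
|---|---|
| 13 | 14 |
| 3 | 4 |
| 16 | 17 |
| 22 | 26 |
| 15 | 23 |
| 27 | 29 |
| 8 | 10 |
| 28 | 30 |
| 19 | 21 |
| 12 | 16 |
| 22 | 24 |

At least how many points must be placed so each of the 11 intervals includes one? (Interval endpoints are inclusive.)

Sorted: [3,4] [8,10] [13,14] [12,16] [16,17] [19,21] [15,23] [22,24] [22,26] [27,29] [28,30]
{[3,4]} hit by 4; {[8,10]} hit by 10; {[13,14],[12,16]} hit by 14; {[16,17]} hit by 17; {[19,21],[15,23]} hit by 21; {[22,24],[22,26]} hit by 24; {[27,29],[28,30]} hit by 29.
Points: 4, 10, 14, 17, 21, 24, 29 (7 total).

7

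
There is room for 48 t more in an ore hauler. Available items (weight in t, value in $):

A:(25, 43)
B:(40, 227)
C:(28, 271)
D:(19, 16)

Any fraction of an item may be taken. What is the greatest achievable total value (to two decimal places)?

Sort by value per unit weight and fill in that order.
Order: C (271/28=9.68) > B (227/40=5.67) > A (43/25=1.72) > D (16/19=0.84)
Fill: take C (28 @ 271) → take 20/40 of B → 113.50; 48/48 used.
Total value = 384.50

384.50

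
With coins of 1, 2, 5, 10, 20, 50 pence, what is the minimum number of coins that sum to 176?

176 − 3×50→26 − 1×20→6 − 1×5→1 − 1×1→0
Total coins = 3 + 1 + 1 + 1 = 6

6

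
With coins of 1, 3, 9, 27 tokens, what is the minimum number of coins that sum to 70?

6

Greedy: take as many of the largest coin as possible, then repeat with the remainder.
70 − 2×27→16 − 1×9→7 − 2×3→1 − 1×1→0
Total coins = 2 + 1 + 2 + 1 = 6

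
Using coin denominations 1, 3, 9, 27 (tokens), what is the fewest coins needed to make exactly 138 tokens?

Use the largest denomination that fits, subtract, and repeat.
138 − 5×27→3 − 1×3→0
Total coins = 5 + 1 = 6

6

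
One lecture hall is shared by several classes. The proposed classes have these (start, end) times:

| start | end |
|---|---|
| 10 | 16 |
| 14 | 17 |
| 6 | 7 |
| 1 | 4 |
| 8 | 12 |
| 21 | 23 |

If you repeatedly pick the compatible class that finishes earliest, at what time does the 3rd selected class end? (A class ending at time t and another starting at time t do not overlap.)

12

Sort by end time and greedily take each interval whose start is ≥ the last chosen end.
Sorted by end: (1,4)  (6,7)  (8,12)  (10,16)  (14,17)  (21,23)
take (1,4); take (6,7); take (8,12); skip (10,16); take (14,17); take (21,23).
Selected: (1,4) (6,7) (8,12) (14,17) (21,23)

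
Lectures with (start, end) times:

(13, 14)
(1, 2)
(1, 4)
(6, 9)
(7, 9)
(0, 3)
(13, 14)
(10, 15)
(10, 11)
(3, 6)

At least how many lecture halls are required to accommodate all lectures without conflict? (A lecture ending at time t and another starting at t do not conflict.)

The answer is the maximum number of intervals overlapping at any instant.
Events (time:±→running): 0:+→1 1:+→2 1:+→3 … peak 3.

3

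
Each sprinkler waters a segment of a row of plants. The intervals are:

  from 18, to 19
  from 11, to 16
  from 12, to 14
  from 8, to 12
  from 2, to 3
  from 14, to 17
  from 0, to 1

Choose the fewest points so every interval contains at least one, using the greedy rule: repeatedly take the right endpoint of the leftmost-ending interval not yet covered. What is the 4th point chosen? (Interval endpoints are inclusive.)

17

Process intervals by earliest right end; each time one isn't hit yet, stab at its right endpoint.
Sorted: [0,1] [2,3] [8,12] [12,14] [11,16] [14,17] [18,19]
{[0,1]} hit by 1; {[2,3]} hit by 3; {[8,12],[12,14],[11,16]} hit by 12; {[14,17]} hit by 17; {[18,19]} hit by 19.
Points: 1, 3, 12, 17, 19 (5 total).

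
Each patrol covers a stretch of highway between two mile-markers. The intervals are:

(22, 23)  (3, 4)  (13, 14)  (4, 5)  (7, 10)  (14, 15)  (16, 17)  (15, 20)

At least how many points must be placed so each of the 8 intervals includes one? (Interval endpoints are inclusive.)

5

Process intervals by earliest right end; each time one isn't hit yet, stab at its right endpoint.
Sorted: [3,4] [4,5] [7,10] [13,14] [14,15] [16,17] [15,20] [22,23]
{[3,4],[4,5]} hit by 4; {[7,10]} hit by 10; {[13,14],[14,15]} hit by 14; {[16,17],[15,20]} hit by 17; {[22,23]} hit by 23.
Points: 4, 10, 14, 17, 23 (5 total).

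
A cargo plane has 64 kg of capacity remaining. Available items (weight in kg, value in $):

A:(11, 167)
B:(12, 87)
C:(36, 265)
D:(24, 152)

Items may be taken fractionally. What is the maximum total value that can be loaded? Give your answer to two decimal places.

550.67

Order: A (167/11=15.18) > C (265/36=7.36) > B (87/12=7.25) > D (152/24=6.33)
Fill: take A (11 @ 167) → take C (36 @ 265) → take B (12 @ 87) → take 5/24 of D → 31.67; 64/64 used.
Total value = 550.67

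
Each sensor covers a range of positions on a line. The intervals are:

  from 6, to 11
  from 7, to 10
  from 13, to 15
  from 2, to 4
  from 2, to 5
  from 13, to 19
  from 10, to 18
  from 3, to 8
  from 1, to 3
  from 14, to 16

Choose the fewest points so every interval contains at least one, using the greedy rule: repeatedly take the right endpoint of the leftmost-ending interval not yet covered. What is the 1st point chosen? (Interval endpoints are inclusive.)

Sorted: [1,3] [2,4] [2,5] [3,8] [7,10] [6,11] [13,15] [14,16] [10,18] [13,19]
{[1,3],[2,4],[2,5],[3,8]} hit by 3; {[7,10],[6,11]} hit by 10; {[13,15],[14,16],[10,18],[13,19]} hit by 15.
Points: 3, 10, 15 (3 total).

3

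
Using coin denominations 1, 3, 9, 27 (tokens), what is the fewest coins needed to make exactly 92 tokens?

Use the largest denomination that fits, subtract, and repeat.
92 = 3×27 + 1×9 + 2×1
Total coins = 3 + 1 + 2 = 6

6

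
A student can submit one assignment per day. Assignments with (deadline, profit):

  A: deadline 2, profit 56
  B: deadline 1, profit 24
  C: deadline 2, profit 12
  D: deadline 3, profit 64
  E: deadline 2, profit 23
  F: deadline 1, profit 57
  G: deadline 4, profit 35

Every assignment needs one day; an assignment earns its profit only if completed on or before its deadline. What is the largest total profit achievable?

212

By profit: D(d3,64), F(d1,57), A(d2,56), G(d4,35), B(d1,24), E(d2,23), C(d2,12)
D→slot 3; F→slot 1; A→slot 2; G→slot 4; B skipped; E skipped; C skipped.
Profit = 57 + 56 + 64 + 35 = 212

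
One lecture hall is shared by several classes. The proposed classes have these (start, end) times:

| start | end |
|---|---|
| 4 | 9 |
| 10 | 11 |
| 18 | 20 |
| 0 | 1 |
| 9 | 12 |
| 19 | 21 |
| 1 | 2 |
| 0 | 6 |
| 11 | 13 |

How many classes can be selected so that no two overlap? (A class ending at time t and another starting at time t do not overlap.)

Sort by end time and greedily take each interval whose start is ≥ the last chosen end.
By end time: (0,1), (1,2), (0,6), (4,9), (10,11), (9,12), (11,13), (18,20), (19,21).
Pick (0,1); next start ≥ 1 → (1,2); next start ≥ 2 → (4,9); next start ≥ 9 → (10,11); next start ≥ 11 → (11,13); next start ≥ 13 → (18,20).
Selected 6 classes.

6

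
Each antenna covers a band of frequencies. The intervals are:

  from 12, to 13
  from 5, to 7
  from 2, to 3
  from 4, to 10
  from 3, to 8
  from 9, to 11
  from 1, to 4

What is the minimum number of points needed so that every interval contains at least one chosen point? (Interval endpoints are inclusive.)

4

Sorted: [2,3] [1,4] [5,7] [3,8] [4,10] [9,11] [12,13]
{[2,3],[1,4]} hit by 3; {[5,7],[3,8],[4,10]} hit by 7; {[9,11]} hit by 11; {[12,13]} hit by 13.
Points: 3, 7, 11, 13 (4 total).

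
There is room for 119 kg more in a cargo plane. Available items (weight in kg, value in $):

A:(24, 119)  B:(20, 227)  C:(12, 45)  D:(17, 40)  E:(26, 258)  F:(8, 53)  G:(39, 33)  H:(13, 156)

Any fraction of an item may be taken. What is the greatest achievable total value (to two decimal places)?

895.65

Sort by value per unit weight and fill in that order.
Ratios (sorted): H 12.00, B 11.35, E 9.92, F 6.62, A 4.96, C 3.75, D 2.35, G 0.85
take H (13 @ 156); take B (20 @ 227); take E (26 @ 258); take F (8 @ 53); take A (24 @ 119); take C (12 @ 45); take 16/17 of D → 37.65. Capacity used 119/119.
Total value = 895.65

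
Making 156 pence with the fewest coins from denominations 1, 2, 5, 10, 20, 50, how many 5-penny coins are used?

1

Greedy: take as many of the largest coin as possible, then repeat with the remainder.
156 − 3×50→6 − 1×5→1 − 1×1→0
Count of 5: 1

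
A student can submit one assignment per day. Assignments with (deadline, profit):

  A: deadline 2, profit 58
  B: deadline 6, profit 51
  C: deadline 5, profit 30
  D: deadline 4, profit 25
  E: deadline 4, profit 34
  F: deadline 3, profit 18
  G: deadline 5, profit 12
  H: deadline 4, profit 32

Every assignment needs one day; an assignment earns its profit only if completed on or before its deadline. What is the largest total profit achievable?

Sort by profit descending; place each in the latest free slot ≤ its deadline.
Profit order: A=58 B=51 E=34 H=32 C=30 D=25 F=18 G=12
Assign: A→slot 2, B→slot 6, E→slot 4, H→slot 3, C→slot 5, D→slot 1, F skipped, G skipped.
Slots: [1:D] [2:A] [3:H] [4:E] [5:C] [6:B]
Profit = 25 + 58 + 32 + 34 + 30 + 51 = 230

230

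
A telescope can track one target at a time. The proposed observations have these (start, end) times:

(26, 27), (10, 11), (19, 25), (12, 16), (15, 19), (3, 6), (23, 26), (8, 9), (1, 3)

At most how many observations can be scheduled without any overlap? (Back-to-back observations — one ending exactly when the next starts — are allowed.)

Greedy by earliest finish: after sorting by end time, pick each interval compatible with the last pick.
By end time: (1,3), (3,6), (8,9), (10,11), (12,16), (15,19), (19,25), (23,26), (26,27).
Pick (1,3); next start ≥ 3 → (3,6); next start ≥ 6 → (8,9); next start ≥ 9 → (10,11); next start ≥ 11 → (12,16); next start ≥ 16 → (19,25); next start ≥ 25 → (26,27).
Selected 7 observations.

7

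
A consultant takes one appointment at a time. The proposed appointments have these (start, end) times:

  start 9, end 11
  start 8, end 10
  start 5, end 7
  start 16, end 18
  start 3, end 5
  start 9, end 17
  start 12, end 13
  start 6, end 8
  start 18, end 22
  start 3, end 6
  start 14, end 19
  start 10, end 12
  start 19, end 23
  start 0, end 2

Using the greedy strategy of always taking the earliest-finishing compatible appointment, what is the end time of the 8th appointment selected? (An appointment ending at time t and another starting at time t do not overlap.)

Order by finish time; keep every interval that doesn't clash with the previous kept one.
Sorted by end: (0,2)  (3,5)  (3,6)  (5,7)  (6,8)  (8,10)  (9,11)  (10,12)  (12,13)  (9,17)  (16,18)  (14,19)  (18,22)  (19,23)
take (0,2); take (3,5); skip (3,6); take (5,7); skip (6,8); take (8,10); take (10,12); take (12,13); skip (9,17); take (16,18); skip (14,19); take (18,22).
Selected: (0,2) (3,5) (5,7) (8,10) (10,12) (12,13) (16,18) (18,22)

22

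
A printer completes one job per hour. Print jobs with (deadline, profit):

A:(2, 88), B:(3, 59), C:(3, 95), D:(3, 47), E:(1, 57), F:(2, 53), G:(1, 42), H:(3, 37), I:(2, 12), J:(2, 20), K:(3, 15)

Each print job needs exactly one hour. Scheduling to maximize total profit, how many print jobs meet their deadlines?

By profit: C(d3,95), A(d2,88), B(d3,59), E(d1,57), F(d2,53), D(d3,47), G(d1,42), H(d3,37), J(d2,20), K(d3,15), I(d2,12)
C→slot 3; A→slot 2; B→slot 1; E skipped; F skipped; D skipped; G skipped; H skipped; J skipped; K skipped; I skipped.
3 of 11 scheduled.

3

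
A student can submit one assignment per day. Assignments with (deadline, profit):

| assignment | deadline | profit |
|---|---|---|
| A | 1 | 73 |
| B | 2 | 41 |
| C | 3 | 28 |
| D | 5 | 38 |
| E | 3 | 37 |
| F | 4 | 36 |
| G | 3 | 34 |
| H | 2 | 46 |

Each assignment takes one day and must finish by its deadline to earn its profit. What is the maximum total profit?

230

Take jobs in profit order; each goes to the latest open slot no later than its deadline.
Profit order: A=73 H=46 B=41 D=38 E=37 F=36 G=34 C=28
Assign: A→slot 1, H→slot 2, B skipped, D→slot 5, E→slot 3, F→slot 4, G skipped, C skipped.
Slots: [1:A] [2:H] [3:E] [4:F] [5:D]
Profit = 73 + 46 + 37 + 36 + 38 = 230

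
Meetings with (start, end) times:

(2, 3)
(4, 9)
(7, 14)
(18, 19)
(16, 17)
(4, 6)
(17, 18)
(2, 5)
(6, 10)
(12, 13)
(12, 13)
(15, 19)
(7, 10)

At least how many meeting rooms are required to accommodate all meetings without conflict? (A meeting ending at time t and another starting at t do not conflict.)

4

Events (time:±→running): 2:+→1 2:+→2 3:-→1 4:+→2 4:+→3 5:-→2 6:-→1 6:+→2 7:+→3 7:+→4 … peak 4.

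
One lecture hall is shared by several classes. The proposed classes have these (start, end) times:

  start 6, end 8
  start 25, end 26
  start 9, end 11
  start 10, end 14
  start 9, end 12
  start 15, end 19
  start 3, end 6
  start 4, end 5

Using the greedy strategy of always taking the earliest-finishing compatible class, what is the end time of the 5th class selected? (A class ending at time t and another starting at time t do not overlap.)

26

By end time: (4,5), (3,6), (6,8), (9,11), (9,12), (10,14), (15,19), (25,26).
Pick (4,5); next start ≥ 5 → (6,8); next start ≥ 8 → (9,11); next start ≥ 11 → (15,19); next start ≥ 19 → (25,26).
Selected: (4,5) (6,8) (9,11) (15,19) (25,26)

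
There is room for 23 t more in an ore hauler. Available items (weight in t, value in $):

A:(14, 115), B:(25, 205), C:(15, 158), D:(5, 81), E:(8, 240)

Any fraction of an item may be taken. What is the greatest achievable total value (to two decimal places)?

Order: E (240/8=30.00) > D (81/5=16.20) > C (158/15=10.53) > A (115/14=8.21) > B (205/25=8.20)
Fill: take E (8 @ 240) → take D (5 @ 81) → take 10/15 of C → 105.33; 23/23 used.
Total value = 426.33

426.33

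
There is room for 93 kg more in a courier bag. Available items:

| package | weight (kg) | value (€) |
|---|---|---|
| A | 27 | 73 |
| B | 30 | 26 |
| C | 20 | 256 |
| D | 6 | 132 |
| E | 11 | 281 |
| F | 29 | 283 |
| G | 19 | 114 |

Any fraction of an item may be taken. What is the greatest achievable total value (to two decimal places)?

1087.63

Ratios (sorted): E 25.55, D 22.00, C 12.80, F 9.76, G 6.00, A 2.70, B 0.87
take E (11 @ 281); take D (6 @ 132); take C (20 @ 256); take F (29 @ 283); take G (19 @ 114); take 8/27 of A → 21.63. Capacity used 93/93.
Total value = 1087.63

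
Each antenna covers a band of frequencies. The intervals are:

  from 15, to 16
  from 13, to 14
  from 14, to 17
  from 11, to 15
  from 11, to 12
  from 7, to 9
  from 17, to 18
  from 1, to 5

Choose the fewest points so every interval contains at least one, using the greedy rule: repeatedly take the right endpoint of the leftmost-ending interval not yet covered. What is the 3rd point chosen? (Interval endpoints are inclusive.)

Process intervals by earliest right end; each time one isn't hit yet, stab at its right endpoint.
By right end: [1,5]  [7,9]  [11,12]  [13,14]  [11,15]  [15,16]  [14,17]  [17,18]
[1,5] uncovered → point at 5; [7,9] uncovered → point at 9; [11,12] uncovered → point at 12; [13,14] uncovered → point at 14; [15,16] uncovered → point at 16; [17,18] uncovered → point at 18.
Points: 5, 9, 12, 14, 16, 18 (6 total).

12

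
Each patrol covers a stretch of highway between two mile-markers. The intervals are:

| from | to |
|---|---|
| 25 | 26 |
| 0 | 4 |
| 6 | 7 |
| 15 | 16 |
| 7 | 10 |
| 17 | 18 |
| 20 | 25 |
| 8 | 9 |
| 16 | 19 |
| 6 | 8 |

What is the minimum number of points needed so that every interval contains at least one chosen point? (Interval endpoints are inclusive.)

Sorted: [0,4] [6,7] [6,8] [8,9] [7,10] [15,16] [17,18] [16,19] [20,25] [25,26]
{[0,4]} hit by 4; {[6,7],[6,8]} hit by 7; {[8,9],[7,10]} hit by 9; {[15,16]} hit by 16; {[17,18],[16,19]} hit by 18; {[20,25],[25,26]} hit by 25.
Points: 4, 7, 9, 16, 18, 25 (6 total).

6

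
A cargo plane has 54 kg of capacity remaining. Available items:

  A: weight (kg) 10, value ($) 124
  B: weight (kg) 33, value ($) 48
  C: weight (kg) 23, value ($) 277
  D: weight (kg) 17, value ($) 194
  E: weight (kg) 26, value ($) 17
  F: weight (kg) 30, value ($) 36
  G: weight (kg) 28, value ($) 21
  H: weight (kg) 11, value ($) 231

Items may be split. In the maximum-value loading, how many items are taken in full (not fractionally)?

Greedy by value/weight ratio, highest first.
Order: H (231/11=21.00) > A (124/10=12.40) > C (277/23=12.04) > D (194/17=11.41) > B (48/33=1.45) > F (36/30=1.20) > G (21/28=0.75) > E (17/26=0.65)
Fill: take H (11 @ 231) → take A (10 @ 124) → take C (23 @ 277) → take 10/17 of D → 114.12; 54/54 used.
3 item(s) taken whole; one partial (take 10/17 of D).

3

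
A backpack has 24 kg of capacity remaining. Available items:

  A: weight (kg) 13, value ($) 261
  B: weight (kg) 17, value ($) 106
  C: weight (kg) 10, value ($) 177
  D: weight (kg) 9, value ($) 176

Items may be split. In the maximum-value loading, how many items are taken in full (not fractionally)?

Sort by value per unit weight and fill in that order.
Ratios (sorted): A 20.08, D 19.56, C 17.70, B 6.24
take A (13 @ 261); take D (9 @ 176); take 2/10 of C → 35.40. Capacity used 24/24.
2 item(s) taken whole; one partial (take 2/10 of C).

2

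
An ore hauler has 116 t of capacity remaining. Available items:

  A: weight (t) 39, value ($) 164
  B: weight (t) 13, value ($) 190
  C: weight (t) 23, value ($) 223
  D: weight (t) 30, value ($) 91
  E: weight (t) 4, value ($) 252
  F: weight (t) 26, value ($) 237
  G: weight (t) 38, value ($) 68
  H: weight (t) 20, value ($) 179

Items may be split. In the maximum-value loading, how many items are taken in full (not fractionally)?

Greedy by value/weight ratio, highest first.
Order: E (252/4=63.00) > B (190/13=14.62) > C (223/23=9.70) > F (237/26=9.12) > H (179/20=8.95) > A (164/39=4.21) > D (91/30=3.03) > G (68/38=1.79)
Fill: take E (4 @ 252) → take B (13 @ 190) → take C (23 @ 223) → take F (26 @ 237) → take H (20 @ 179) → take 30/39 of A → 126.15; 116/116 used.
5 item(s) taken whole; one partial (take 30/39 of A).

5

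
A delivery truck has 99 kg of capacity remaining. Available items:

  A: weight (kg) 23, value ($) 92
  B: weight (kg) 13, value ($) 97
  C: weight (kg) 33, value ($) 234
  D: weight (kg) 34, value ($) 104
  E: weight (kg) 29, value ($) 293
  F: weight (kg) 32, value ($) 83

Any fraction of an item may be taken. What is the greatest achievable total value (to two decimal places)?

719.06

Ratios (sorted): E 10.10, B 7.46, C 7.09, A 4.00, D 3.06, F 2.59
take E (29 @ 293); take B (13 @ 97); take C (33 @ 234); take A (23 @ 92); take 1/34 of D → 3.06. Capacity used 99/99.
Total value = 719.06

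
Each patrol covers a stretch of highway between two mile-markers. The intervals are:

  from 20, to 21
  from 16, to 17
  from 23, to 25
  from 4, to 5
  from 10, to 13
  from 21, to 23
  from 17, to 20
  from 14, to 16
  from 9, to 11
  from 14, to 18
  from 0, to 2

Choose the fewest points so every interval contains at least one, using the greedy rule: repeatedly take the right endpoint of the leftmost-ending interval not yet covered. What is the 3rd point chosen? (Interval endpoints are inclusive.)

Sorted: [0,2] [4,5] [9,11] [10,13] [14,16] [16,17] [14,18] [17,20] [20,21] [21,23] [23,25]
{[0,2]} hit by 2; {[4,5]} hit by 5; {[9,11],[10,13]} hit by 11; {[14,16],[16,17],[14,18]} hit by 16; {[17,20],[20,21]} hit by 20; {[21,23],[23,25]} hit by 23.
Points: 2, 5, 11, 16, 20, 23 (6 total).

11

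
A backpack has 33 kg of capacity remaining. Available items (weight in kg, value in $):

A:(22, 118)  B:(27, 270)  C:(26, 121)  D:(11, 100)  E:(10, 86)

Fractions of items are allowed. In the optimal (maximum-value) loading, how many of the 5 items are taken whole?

1

Ratios (sorted): B 10.00, D 9.09, E 8.60, A 5.36, C 4.65
take B (27 @ 270); take 6/11 of D → 54.55. Capacity used 33/33.
1 item(s) taken whole; one partial (take 6/11 of D).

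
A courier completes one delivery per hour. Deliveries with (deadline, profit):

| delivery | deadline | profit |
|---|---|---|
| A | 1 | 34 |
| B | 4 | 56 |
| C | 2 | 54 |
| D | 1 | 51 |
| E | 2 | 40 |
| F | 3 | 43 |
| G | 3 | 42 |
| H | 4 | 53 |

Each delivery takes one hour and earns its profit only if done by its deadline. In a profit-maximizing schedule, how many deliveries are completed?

4

Take jobs in profit order; each goes to the latest open slot no later than its deadline.
By profit: B(d4,56), C(d2,54), H(d4,53), D(d1,51), F(d3,43), G(d3,42), E(d2,40), A(d1,34)
B→slot 4; C→slot 2; H→slot 3; D→slot 1; F skipped; G skipped; E skipped; A skipped.
4 of 8 scheduled.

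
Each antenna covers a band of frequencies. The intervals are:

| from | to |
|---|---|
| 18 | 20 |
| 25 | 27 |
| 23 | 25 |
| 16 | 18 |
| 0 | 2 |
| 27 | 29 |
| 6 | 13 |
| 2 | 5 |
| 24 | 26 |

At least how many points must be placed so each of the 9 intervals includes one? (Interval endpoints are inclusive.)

5

By right end: [0,2]  [2,5]  [6,13]  [16,18]  [18,20]  [23,25]  [24,26]  [25,27]  [27,29]
[0,2] uncovered → point at 2; [6,13] uncovered → point at 13; [16,18] uncovered → point at 18; [23,25] uncovered → point at 25; [27,29] uncovered → point at 29.
Points: 2, 13, 18, 25, 29 (5 total).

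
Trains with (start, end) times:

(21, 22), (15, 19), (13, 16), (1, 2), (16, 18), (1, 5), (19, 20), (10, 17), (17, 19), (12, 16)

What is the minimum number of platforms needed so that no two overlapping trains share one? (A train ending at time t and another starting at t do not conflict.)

Events (time:±→running): 1:+→1 1:+→2 2:-→1 5:-→0 10:+→1 12:+→2 13:+→3 15:+→4 … peak 4.

4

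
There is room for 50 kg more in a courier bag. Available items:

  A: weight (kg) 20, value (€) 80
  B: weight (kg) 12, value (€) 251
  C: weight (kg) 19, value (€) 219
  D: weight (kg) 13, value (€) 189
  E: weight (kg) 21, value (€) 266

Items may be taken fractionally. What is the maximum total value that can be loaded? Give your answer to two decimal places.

752.11

Sort by value per unit weight and fill in that order.
Order: B (251/12=20.92) > D (189/13=14.54) > E (266/21=12.67) > C (219/19=11.53) > A (80/20=4.00)
Fill: take B (12 @ 251) → take D (13 @ 189) → take E (21 @ 266) → take 4/19 of C → 46.11; 50/50 used.
Total value = 752.11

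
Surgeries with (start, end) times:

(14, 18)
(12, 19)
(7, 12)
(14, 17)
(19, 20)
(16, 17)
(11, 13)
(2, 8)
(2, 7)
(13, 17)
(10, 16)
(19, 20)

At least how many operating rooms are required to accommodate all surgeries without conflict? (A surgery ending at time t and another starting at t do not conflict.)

5

The answer is the maximum number of intervals overlapping at any instant.
starts: [2, 2, 7, 10, 11, 12, 13, 14, 14, 16, 19, 19]
ends:   [7, 8, 12, 13, 16, 17, 17, 17, 18, 19, 20, 20]
s2→1 s2→2 e7→1 s7→2 e8→1 s10→2 s11→3 e12→2 s12→3 e13→2 s13→3 s14→4 s14→5  — peak 5.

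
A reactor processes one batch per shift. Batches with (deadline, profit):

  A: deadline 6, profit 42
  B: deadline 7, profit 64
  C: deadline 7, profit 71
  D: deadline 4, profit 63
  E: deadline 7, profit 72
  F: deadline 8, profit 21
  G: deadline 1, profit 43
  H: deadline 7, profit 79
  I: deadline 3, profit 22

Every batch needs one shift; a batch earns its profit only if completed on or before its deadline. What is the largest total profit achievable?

455

Sort by profit descending; place each in the latest free slot ≤ its deadline.
Profit order: H=79 E=72 C=71 B=64 D=63 G=43 A=42 I=22 F=21
Assign: H→slot 7, E→slot 6, C→slot 5, B→slot 4, D→slot 3, G→slot 1, A→slot 2, I skipped, F→slot 8.
Slots: [1:G] [2:A] [3:D] [4:B] [5:C] [6:E] [7:H] [8:F]
Profit = 43 + 42 + 63 + 64 + 71 + 72 + 79 + 21 = 455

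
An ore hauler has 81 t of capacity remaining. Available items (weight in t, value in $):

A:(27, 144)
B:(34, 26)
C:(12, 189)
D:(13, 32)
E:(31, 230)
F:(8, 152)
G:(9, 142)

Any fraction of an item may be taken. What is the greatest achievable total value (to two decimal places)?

825.00

Ratios (sorted): F 19.00, G 15.78, C 15.75, E 7.42, A 5.33, D 2.46, B 0.76
take F (8 @ 152); take G (9 @ 142); take C (12 @ 189); take E (31 @ 230); take 21/27 of A → 112.00. Capacity used 81/81.
Total value = 825.00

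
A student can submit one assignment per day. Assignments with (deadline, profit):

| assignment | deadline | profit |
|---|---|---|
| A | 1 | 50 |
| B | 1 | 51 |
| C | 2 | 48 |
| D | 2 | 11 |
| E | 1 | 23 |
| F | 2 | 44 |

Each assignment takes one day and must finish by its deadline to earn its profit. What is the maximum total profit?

Take jobs in profit order; each goes to the latest open slot no later than its deadline.
Profit order: B=51 A=50 C=48 F=44 E=23 D=11
Assign: B→slot 1, A skipped, C→slot 2, F skipped, E skipped, D skipped.
Slots: [1:B] [2:C]
Profit = 51 + 48 = 99

99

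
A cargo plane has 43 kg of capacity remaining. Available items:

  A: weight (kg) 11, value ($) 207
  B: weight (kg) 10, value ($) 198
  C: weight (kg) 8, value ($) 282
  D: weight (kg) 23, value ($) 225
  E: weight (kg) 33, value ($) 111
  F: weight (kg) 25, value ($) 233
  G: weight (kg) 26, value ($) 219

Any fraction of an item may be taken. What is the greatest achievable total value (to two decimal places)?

823.96

Ratios (sorted): C 35.25, B 19.80, A 18.82, D 9.78, F 9.32, G 8.42, E 3.36
take C (8 @ 282); take B (10 @ 198); take A (11 @ 207); take 14/23 of D → 136.96. Capacity used 43/43.
Total value = 823.96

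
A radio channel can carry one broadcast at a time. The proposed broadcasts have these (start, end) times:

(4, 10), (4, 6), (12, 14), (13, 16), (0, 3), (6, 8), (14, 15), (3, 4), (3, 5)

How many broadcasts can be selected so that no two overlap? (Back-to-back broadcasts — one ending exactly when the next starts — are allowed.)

Sort by end time and greedily take each interval whose start is ≥ the last chosen end.
Sorted by end: (0,3)  (3,4)  (3,5)  (4,6)  (6,8)  (4,10)  (12,14)  (14,15)  (13,16)
take (0,3); take (3,4); take (4,6); take (6,8); skip (4,10); take (12,14); take (14,15).
Selected 6 broadcasts.

6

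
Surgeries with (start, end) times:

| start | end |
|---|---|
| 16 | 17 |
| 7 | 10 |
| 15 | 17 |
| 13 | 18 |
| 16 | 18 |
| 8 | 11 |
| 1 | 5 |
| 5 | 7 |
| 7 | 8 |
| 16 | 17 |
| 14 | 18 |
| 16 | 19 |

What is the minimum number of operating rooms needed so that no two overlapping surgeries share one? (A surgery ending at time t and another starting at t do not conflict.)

Count concurrent intervals with a sweep; the peak is the room count.
starts: [1, 5, 7, 7, 8, 13, 14, 15, 16, 16, 16, 16]
ends:   [5, 7, 8, 10, 11, 17, 17, 17, 18, 18, 18, 19]
s1→1 e5→0 s5→1 e7→0 s7→1 s7→2 e8→1 s8→2 e10→1 e11→0 s13→1 s14→2 s15→3 s16→4 s16→5 s16→6 s16→7  — peak 7.

7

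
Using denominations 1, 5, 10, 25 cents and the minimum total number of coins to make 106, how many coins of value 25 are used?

Use the largest denomination that fits, subtract, and repeat.
106 = 4×25 + 1×5 + 1×1
Count of 25: 4

4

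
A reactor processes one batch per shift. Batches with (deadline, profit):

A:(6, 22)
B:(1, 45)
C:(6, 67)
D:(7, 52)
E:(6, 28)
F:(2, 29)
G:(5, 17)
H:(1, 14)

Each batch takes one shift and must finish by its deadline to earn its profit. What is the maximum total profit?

Take jobs in profit order; each goes to the latest open slot no later than its deadline.
Profit order: C=67 D=52 B=45 F=29 E=28 A=22 G=17 H=14
Assign: C→slot 6, D→slot 7, B→slot 1, F→slot 2, E→slot 5, A→slot 4, G→slot 3, H skipped.
Slots: [1:B] [2:F] [3:G] [4:A] [5:E] [6:C] [7:D]
Profit = 45 + 29 + 17 + 22 + 28 + 67 + 52 = 260

260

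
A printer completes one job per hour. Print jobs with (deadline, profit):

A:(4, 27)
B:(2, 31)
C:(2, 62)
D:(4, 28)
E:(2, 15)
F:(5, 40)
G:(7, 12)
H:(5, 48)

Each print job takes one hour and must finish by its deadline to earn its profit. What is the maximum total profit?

221

Take jobs in profit order; each goes to the latest open slot no later than its deadline.
Profit order: C=62 H=48 F=40 B=31 D=28 A=27 E=15 G=12
Assign: C→slot 2, H→slot 5, F→slot 4, B→slot 1, D→slot 3, A skipped, E skipped, G→slot 7.
Slots: [1:B] [2:C] [3:D] [4:F] [5:H] [7:G]
Profit = 31 + 62 + 28 + 40 + 48 + 12 = 221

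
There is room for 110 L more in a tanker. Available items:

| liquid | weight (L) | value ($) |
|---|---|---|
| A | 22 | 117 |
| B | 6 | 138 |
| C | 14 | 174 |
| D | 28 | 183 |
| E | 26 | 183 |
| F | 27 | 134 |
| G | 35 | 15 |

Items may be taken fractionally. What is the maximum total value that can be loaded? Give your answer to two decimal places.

Greedy by value/weight ratio, highest first.
Order: B (138/6=23.00) > C (174/14=12.43) > E (183/26=7.04) > D (183/28=6.54) > A (117/22=5.32) > F (134/27=4.96) > G (15/35=0.43)
Fill: take B (6 @ 138) → take C (14 @ 174) → take E (26 @ 183) → take D (28 @ 183) → take A (22 @ 117) → take 14/27 of F → 69.48; 110/110 used.
Total value = 864.48

864.48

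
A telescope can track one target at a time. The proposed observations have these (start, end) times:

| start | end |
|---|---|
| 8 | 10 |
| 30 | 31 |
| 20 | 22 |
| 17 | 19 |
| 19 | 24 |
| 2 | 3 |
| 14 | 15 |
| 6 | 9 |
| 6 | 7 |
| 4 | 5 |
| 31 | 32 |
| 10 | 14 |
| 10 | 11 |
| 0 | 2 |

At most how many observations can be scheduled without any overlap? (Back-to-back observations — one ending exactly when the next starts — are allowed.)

Order by finish time; keep every interval that doesn't clash with the previous kept one.
Sorted by end: (0,2)  (2,3)  (4,5)  (6,7)  (6,9)  (8,10)  (10,11)  (10,14)  (14,15)  (17,19)  (20,22)  (19,24)  (30,31)  (31,32)
take (0,2); take (2,3); take (4,5); take (6,7); take (8,10); take (10,11); take (14,15); take (17,19); take (20,22); take (30,31); take (31,32).
Selected 11 observations.

11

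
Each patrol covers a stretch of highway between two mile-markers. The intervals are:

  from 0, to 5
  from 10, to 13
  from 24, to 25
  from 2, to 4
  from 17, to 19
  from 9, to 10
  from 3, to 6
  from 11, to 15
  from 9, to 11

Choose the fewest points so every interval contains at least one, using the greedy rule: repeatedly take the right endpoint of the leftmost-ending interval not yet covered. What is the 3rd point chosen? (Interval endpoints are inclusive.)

15

Sort by right endpoint; whenever an interval is uncovered, place a point at its right end.
Sorted: [2,4] [0,5] [3,6] [9,10] [9,11] [10,13] [11,15] [17,19] [24,25]
{[2,4],[0,5],[3,6]} hit by 4; {[9,10],[9,11],[10,13]} hit by 10; {[11,15]} hit by 15; {[17,19]} hit by 19; {[24,25]} hit by 25.
Points: 4, 10, 15, 19, 25 (5 total).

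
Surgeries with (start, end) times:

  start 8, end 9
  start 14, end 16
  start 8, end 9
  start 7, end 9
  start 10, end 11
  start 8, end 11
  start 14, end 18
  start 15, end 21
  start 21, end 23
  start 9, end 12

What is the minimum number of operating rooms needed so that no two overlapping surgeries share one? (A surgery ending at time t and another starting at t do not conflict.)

4

starts: [7, 8, 8, 8, 9, 10, 14, 14, 15, 21]
ends:   [9, 9, 9, 11, 11, 12, 16, 18, 21, 23]
s7→1 s8→2 s8→3 s8→4  — peak 4.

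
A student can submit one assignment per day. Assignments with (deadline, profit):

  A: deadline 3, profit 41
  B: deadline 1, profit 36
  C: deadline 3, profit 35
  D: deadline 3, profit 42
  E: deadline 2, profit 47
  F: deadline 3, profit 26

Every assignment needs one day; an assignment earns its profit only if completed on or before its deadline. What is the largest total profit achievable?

Take jobs in profit order; each goes to the latest open slot no later than its deadline.
Profit order: E=47 D=42 A=41 B=36 C=35 F=26
Assign: E→slot 2, D→slot 3, A→slot 1, B skipped, C skipped, F skipped.
Slots: [1:A] [2:E] [3:D]
Profit = 41 + 47 + 42 = 130

130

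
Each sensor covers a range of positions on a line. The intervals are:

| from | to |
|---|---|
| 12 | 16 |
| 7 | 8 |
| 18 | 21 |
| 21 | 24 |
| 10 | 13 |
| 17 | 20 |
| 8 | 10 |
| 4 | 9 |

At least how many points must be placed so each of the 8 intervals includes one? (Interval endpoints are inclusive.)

4

By right end: [7,8]  [4,9]  [8,10]  [10,13]  [12,16]  [17,20]  [18,21]  [21,24]
[7,8] uncovered → point at 8; [10,13] uncovered → point at 13; [17,20] uncovered → point at 20; [21,24] uncovered → point at 24.
Points: 8, 13, 20, 24 (4 total).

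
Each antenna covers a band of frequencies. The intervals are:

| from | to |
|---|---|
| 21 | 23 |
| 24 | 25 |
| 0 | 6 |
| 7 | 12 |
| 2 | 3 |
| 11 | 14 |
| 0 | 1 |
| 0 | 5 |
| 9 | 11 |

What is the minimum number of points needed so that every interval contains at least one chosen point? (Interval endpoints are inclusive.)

By right end: [0,1]  [2,3]  [0,5]  [0,6]  [9,11]  [7,12]  [11,14]  [21,23]  [24,25]
[0,1] uncovered → point at 1; [2,3] uncovered → point at 3; [9,11] uncovered → point at 11; [21,23] uncovered → point at 23; [24,25] uncovered → point at 25.
Points: 1, 3, 11, 23, 25 (5 total).

5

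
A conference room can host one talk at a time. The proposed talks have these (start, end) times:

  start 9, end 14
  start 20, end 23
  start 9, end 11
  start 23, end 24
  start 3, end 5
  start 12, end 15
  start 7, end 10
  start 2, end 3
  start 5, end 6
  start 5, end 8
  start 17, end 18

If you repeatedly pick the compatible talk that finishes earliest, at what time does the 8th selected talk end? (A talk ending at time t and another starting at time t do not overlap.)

24

Sorted by end: (2,3)  (3,5)  (5,6)  (5,8)  (7,10)  (9,11)  (9,14)  (12,15)  (17,18)  (20,23)  (23,24)
take (2,3); take (3,5); take (5,6); take (7,10); skip (9,14); take (12,15); take (17,18); take (20,23); take (23,24).
Selected: (2,3) (3,5) (5,6) (7,10) (12,15) (17,18) (20,23) (23,24)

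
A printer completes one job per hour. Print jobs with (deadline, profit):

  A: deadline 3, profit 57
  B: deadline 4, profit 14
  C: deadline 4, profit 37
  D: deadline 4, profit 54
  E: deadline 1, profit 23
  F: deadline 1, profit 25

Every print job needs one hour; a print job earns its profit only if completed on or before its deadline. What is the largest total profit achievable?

Sort by profit descending; place each in the latest free slot ≤ its deadline.
By profit: A(d3,57), D(d4,54), C(d4,37), F(d1,25), E(d1,23), B(d4,14)
A→slot 3; D→slot 4; C→slot 2; F→slot 1; E skipped; B skipped.
Profit = 25 + 37 + 57 + 54 = 173

173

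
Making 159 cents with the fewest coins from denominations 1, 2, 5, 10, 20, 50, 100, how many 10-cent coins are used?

Greedy: take as many of the largest coin as possible, then repeat with the remainder.
159 − 1×100→59 − 1×50→9 − 1×5→4 − 2×2→0
Count of 10: 0

0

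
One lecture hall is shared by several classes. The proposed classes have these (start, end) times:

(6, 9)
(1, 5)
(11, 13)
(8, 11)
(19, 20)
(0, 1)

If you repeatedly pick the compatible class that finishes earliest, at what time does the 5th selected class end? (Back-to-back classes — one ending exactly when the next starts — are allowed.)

Greedy by earliest finish: after sorting by end time, pick each interval compatible with the last pick.
Sorted by end: (0,1)  (1,5)  (6,9)  (8,11)  (11,13)  (19,20)
take (0,1); take (1,5); take (6,9); skip (8,11); take (11,13); take (19,20).
Selected: (0,1) (1,5) (6,9) (11,13) (19,20)

20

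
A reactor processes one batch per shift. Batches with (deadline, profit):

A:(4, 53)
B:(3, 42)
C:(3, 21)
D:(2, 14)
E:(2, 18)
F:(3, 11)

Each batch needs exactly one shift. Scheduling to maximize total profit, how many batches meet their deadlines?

4

By profit: A(d4,53), B(d3,42), C(d3,21), E(d2,18), D(d2,14), F(d3,11)
A→slot 4; B→slot 3; C→slot 2; E→slot 1; D skipped; F skipped.
4 of 6 scheduled.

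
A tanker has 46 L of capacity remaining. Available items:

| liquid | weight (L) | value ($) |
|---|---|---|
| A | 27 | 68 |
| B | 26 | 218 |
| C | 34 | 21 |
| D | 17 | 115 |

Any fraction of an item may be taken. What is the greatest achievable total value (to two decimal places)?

340.56

Ratios (sorted): B 8.38, D 6.76, A 2.52, C 0.62
take B (26 @ 218); take D (17 @ 115); take 3/27 of A → 7.56. Capacity used 46/46.
Total value = 340.56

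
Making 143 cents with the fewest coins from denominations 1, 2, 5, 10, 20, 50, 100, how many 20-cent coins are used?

143 − 1×100→43 − 2×20→3 − 1×2→1 − 1×1→0
Count of 20: 2

2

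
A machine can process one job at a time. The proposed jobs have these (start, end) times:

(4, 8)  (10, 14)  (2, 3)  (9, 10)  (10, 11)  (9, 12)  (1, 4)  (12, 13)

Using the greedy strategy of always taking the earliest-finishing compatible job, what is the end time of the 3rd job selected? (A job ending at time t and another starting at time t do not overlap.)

Sorted by end: (2,3)  (1,4)  (4,8)  (9,10)  (10,11)  (9,12)  (12,13)  (10,14)
take (2,3); take (4,8); take (9,10); take (10,11); take (12,13); skip (10,14).
Selected: (2,3) (4,8) (9,10) (10,11) (12,13)

10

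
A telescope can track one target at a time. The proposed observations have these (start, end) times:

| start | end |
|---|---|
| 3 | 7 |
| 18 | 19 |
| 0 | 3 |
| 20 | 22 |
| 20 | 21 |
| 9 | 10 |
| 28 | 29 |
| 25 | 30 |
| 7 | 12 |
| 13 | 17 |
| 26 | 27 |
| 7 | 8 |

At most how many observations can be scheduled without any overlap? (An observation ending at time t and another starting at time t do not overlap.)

Order by finish time; keep every interval that doesn't clash with the previous kept one.
By end time: (0,3), (3,7), (7,8), (9,10), (7,12), (13,17), (18,19), (20,21), (20,22), (26,27), (28,29), (25,30).
Pick (0,3); next start ≥ 3 → (3,7); next start ≥ 7 → (7,8); next start ≥ 8 → (9,10); next start ≥ 10 → (13,17); next start ≥ 17 → (18,19); next start ≥ 19 → (20,21); next start ≥ 21 → (26,27); next start ≥ 27 → (28,29).
Selected 9 observations.

9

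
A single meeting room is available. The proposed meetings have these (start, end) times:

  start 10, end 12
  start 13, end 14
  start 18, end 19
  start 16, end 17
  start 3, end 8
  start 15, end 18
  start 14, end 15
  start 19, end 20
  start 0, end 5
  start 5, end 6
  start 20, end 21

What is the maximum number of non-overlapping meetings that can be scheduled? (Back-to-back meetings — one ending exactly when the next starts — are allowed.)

Order by finish time; keep every interval that doesn't clash with the previous kept one.
By end time: (0,5), (5,6), (3,8), (10,12), (13,14), (14,15), (16,17), (15,18), (18,19), (19,20), (20,21).
Pick (0,5); next start ≥ 5 → (5,6); next start ≥ 6 → (10,12); next start ≥ 12 → (13,14); next start ≥ 14 → (14,15); next start ≥ 15 → (16,17); next start ≥ 17 → (18,19); next start ≥ 19 → (19,20); next start ≥ 20 → (20,21).
Selected 9 meetings.

9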